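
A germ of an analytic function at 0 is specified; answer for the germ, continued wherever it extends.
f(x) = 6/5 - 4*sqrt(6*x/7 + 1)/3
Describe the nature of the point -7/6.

The term (-4/3)*sqrt(1 - x/(-7/6)) has argument 1 - -7/6/(-7/6) = 0 at -7/6: a square-root (algebraic, two-sheeted) branch point; the remaining terms are analytic or single-valued there.

The point is an algebraic (square-root) branch point.


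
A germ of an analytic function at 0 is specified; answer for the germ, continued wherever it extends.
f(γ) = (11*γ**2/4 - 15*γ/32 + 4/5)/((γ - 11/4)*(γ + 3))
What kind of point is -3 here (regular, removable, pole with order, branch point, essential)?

The point is a pole of order 1.

The denominator factor γ + 3 vanishes at -3 and appears to the power 1; the numerator there equals 4313/160, nonzero, and no other factor vanishes.
Hence a pole whose order is the multiplicity, 1.


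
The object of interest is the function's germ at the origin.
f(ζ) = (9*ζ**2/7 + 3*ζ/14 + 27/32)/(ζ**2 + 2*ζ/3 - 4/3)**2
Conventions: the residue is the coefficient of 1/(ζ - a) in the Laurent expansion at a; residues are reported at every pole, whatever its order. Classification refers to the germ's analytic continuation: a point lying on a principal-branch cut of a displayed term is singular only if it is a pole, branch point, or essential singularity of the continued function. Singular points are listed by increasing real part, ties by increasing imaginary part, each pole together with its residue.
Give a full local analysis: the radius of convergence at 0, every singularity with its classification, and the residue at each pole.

Denominator factor (ζ**2 + 2*ζ/3 - 4/3)^2: discriminant 52/9, real irrational roots -1/3 + (1/3)*sqrt(13) and -1/3 - (1/3)*sqrt(13); poles of order 2, moduli -1/3 + (1/3)*sqrt(13) and 1/3 + (1/3)*sqrt(13).
The radius of convergence is the smallest modulus among the singular points: -1/3 + (1/3)*sqrt(13).
The factor ζ**2 + 2*ζ/3 - 4/3 splits as (ζ - a)(ζ - a') with a = -1/3 - (1/3)*sqrt(13), a' = -1/3 + (1/3)*sqrt(13). At the order-2 pole a set g(ζ) = (ζ - a)^2*f(ζ) = [9*ζ**2/7 + 3*ζ/14 + 27/32] / (ζ - a')^2.
Order-2 pole: residue = g'(a); g'(-1/3 - (1/3)*sqrt(13)) = -(5697/151424)*sqrt(13), so the residue is -(5697/151424)*sqrt(13).
The factor ζ**2 + 2*ζ/3 - 4/3 splits as (ζ - a)(ζ - a') with a = -1/3 + (1/3)*sqrt(13), a' = -1/3 - (1/3)*sqrt(13). At the order-2 pole a set g(ζ) = (ζ - a)^2*f(ζ) = [9*ζ**2/7 + 3*ζ/14 + 27/32] / (ζ - a')^2.
Order-2 pole: residue = g'(a); g'(-1/3 + (1/3)*sqrt(13)) = (5697/151424)*sqrt(13), so the residue is (5697/151424)*sqrt(13).
List the singular points by increasing real part (a conjugate pair: the negative imaginary part first).

Radius of convergence at 0: -1/3 + (1/3)*sqrt(13).
At -1/3 - (1/3)*sqrt(13): a pole of order 2; residue -(5697/151424)*sqrt(13).
At -1/3 + (1/3)*sqrt(13): a pole of order 2; residue (5697/151424)*sqrt(13).


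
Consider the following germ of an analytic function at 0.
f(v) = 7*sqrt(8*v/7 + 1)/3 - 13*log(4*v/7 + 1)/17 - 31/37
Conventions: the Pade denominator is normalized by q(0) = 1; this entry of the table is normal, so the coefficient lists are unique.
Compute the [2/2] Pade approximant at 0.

The Pade approximant has numerator coefficients [166/111, 74362/33337, 15706001/24502695]; denominator coefficients [1, 331/371, 1691/25970].

Taylor coefficients needed (expand at 0): a_0 = 166/111, a_1 = 320/357, a_2 = -640/2499, a_3 = 992/5831, a_4 = -16544/122451.
Write the denominator as Q(v) = 1 + q1*v + q2*v^2. Requiring Q*f - P = O(v^5) with deg P <= 2 kills the coefficients of v^3..v^4 in Q*f:
  v^3: a_3 + q1*a_2 + q2*a_1 = 0, i.e. 992/5831 + (-640/2499)*q1 + (320/357)*q2 = 0.
  v^4: a_4 + q1*a_3 + q2*a_2 = 0, i.e. -16544/122451 + (992/5831)*q1 + (-640/2499)*q2 = 0.
Solving this linear system: q1 = 331/371, q2 = 1691/25970.
The numerator is Q*f truncated at degree 2: P0 = a_0 = 166/111; P1 = a_1 + q1*a_0 = 74362/33337; P2 = a_2 + q1*a_1 + q2*a_0 = 15706001/24502695.


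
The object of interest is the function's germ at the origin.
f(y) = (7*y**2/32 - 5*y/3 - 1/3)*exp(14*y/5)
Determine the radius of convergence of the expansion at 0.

The radius of convergence is infinite.

The factor exp(14*y/5) is entire and contributes no finite singular point.
The polynomial part has no poles.
No finite singular points: the Taylor series at 0 converges everywhere.


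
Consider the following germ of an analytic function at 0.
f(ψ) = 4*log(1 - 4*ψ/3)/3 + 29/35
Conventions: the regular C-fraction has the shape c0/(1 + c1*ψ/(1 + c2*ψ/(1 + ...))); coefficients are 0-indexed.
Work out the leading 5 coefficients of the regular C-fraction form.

The regular C-fraction coefficients are [29/35, 560/261, -734/261, -58/1101, -676/1101].

Taylor coefficients (expand at 0): a_0 = 29/35, a_1 = -16/9, a_2 = -32/27, a_3 = -256/243, a_4 = -256/243.
c0 = a_0 = 29/35. Peel one level at a time: if S = 1 + c*ψ/S' with S'(0) = 1, then c is the ψ-coefficient of S and S' = c*ψ/(S - 1).
S_1 = c0/f = 1 + (560/261)*ψ + (411040/68121)*ψ^2 + ...; c1 = 560/261.
S_2 = c1*ψ/(S_1 - 1) = 1 + (-734/261)*ψ + (-4/27)*ψ^2 + ...; c2 = -734/261.
S_3 = c2*ψ/(S_2 - 1) = 1 + (-58/1101)*ψ + (-39208/1212201)*ψ^2 + ...; c3 = -58/1101.
S_4 = c3*ψ/(S_3 - 1) = 1 + (-676/1101)*ψ + ...; c4 = -676/1101.


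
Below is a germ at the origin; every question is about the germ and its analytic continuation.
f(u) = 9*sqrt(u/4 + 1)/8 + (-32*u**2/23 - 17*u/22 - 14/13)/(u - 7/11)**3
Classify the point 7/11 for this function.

The denominator factor u - 7/11 vanishes at 7/11 and appears to the power 3; the numerator there equals -154273/72358, nonzero, and no other factor vanishes.
The branch terms are analytic at this point.
Hence a pole whose order is the multiplicity, 3.

The point is a pole of order 3.


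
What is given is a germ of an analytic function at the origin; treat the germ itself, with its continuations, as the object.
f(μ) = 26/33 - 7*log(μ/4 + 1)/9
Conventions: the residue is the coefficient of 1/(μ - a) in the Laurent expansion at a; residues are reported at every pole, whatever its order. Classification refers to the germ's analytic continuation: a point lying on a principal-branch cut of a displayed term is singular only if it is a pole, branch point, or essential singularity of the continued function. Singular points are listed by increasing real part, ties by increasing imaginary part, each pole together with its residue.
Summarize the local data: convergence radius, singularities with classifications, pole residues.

Radius of convergence at 0: 4.
At -4: a logarithmic branch point.

Branch term (-7/9)*log(1 - μ/(-4)): its argument vanishes at μ = -4, a logarithmic branch point, modulus 4.
The radius of convergence is the smallest modulus among the singular points: 4.


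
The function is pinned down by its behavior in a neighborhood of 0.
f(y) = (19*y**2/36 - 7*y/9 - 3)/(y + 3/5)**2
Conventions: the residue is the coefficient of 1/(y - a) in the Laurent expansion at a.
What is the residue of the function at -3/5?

The residue is -127/90.

At the order-2 pole -3/5 set g(y) = (y - (-3/5))^2*f(y) = 19*y**2/36 - 7*y/9 - 3.
Order-2 pole: residue = g'(a); g'(-3/5) = -127/90, so the residue is -127/90.


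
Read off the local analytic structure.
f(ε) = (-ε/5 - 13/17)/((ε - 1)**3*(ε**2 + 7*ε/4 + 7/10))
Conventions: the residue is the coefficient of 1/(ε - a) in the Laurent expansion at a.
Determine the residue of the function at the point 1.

At the order-3 pole 1 set g(ε) = (ε - (1))^3*f(ε) = (-ε/5 - 13/17)/(ε**2 + 7*ε/4 + 7/10).
Order-3 pole: residue = g''(a)/2; g''(1) = -693640/1861551, so the residue is -346820/1861551.

The residue is -346820/1861551.


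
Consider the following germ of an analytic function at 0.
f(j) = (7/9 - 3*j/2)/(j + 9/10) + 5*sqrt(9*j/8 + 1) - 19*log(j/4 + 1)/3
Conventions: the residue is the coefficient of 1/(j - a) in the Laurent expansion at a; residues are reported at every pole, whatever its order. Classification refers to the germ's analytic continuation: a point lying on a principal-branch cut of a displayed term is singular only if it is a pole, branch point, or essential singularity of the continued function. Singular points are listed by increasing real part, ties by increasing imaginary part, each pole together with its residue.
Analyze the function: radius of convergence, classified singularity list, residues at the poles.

Radius of convergence at 0: 8/9.
At -4: a logarithmic branch point.
At -9/10: a pole of order 1; residue 383/180.
At -8/9: an algebraic (square-root) branch point.

Denominator factor (j + 9/10): pole of order 1 at -9/10, modulus 9/10.
Branch term (5)*sqrt(1 - j/(-8/9)): its argument vanishes at j = -8/9, a square-root branch point, modulus 8/9.
Branch term (-19/3)*log(1 - j/(-4)): its argument vanishes at j = -4, a logarithmic branch point, modulus 4.
The radius of convergence is the smallest modulus among the singular points: 8/9.
The branch terms are analytic at -9/10 and contribute nothing to the residue; only the rational part matters.
At the order-1 pole -9/10 set g(j) = (j - (-9/10))*(rational part) = 7/9 - 3*j/2.
Simple pole: residue = g(a) at a = -9/10, which is 383/180.
List the singular points by increasing real part (a conjugate pair: the negative imaginary part first).


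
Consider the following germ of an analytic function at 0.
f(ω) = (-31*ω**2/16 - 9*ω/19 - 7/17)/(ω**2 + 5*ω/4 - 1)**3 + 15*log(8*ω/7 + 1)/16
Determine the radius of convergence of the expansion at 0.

Denominator factor (ω**2 + 5*ω/4 - 1)^3: discriminant 89/16, real irrational roots -5/8 + (1/8)*sqrt(89) and -5/8 - (1/8)*sqrt(89); poles of order 3, moduli -5/8 + (1/8)*sqrt(89) and 5/8 + (1/8)*sqrt(89).
Branch term (15/16)*log(1 - ω/(-7/8)): its argument vanishes at ω = -7/8, a logarithmic branch point, modulus 7/8.
The radius of convergence is the smallest modulus among the singular points: -5/8 + (1/8)*sqrt(89).

The radius of convergence is -5/8 + (1/8)*sqrt(89).


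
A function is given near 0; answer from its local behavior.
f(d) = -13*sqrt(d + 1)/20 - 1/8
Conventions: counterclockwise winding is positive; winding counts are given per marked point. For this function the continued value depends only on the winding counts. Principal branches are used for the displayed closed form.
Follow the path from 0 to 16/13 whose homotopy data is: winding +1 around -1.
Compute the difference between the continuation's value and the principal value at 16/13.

The rational part is single-valued and drops out of the difference; each branch term changes only by its own monodromy.
(-13/20)*sqrt(1 - d/(-1)): winding +1 is odd, the square root flips sign, contributing -2*(-13/20)*sqrt(1 - (16/13)/(-1)) = -2*(-13/20)*sqrt(29/13) = (1/10)*sqrt(377).
Summing the contributions at d = 16/13 gives (1/10)*sqrt(377).

Continued minus principal equals (1/10)*sqrt(377).


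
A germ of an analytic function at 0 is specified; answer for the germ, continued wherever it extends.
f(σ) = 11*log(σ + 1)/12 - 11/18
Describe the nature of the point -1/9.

The point is a regular point.

There is no denominator, hence no pole anywhere.
Branch term log(1 - σ/(-1)): argument at -1/9 is 8/9, nonzero, so -1/9 is not its branch point (a point on a principal cut is still regular for the continued germ).
So the germ continues analytically to -1/9.


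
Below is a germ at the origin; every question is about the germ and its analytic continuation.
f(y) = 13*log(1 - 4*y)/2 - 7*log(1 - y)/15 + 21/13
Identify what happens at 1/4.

The term (13/2)*log(1 - y/(1/4)) has argument 1 - 1/4/(1/4) = 0 at 1/4: a logarithmic (infinitely-sheeted) branch point; the remaining terms are analytic or single-valued there.

The point is a logarithmic branch point.


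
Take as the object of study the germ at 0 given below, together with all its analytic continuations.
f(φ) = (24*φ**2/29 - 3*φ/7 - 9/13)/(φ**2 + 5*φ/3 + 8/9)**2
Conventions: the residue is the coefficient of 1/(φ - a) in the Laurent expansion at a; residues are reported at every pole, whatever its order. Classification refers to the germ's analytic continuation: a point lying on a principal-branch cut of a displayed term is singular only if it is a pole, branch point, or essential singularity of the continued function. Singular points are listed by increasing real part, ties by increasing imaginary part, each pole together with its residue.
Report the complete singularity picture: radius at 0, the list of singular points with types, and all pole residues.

Radius of convergence at 0: (2/3)*sqrt(2).
At (-5/6) - ((1/6)*sqrt(7))*i: a pole of order 2; residue ((57069/129311)*sqrt(7))*i.
At (-5/6) + ((1/6)*sqrt(7))*i: a pole of order 2; residue -((57069/129311)*sqrt(7))*i.

Denominator factor (φ**2 + 5*φ/3 + 8/9)^2: discriminant -7/9, complex-conjugate roots (-5/6) + ((1/6)*sqrt(7))*i and (-5/6) - ((1/6)*sqrt(7))*i; poles of order 2, moduli (2/3)*sqrt(2) and (2/3)*sqrt(2).
The radius of convergence is the smallest modulus among the singular points: (2/3)*sqrt(2).
The factor φ**2 + 5*φ/3 + 8/9 splits as (φ - a)(φ - a') with a = (-5/6) - ((1/6)*sqrt(7))*i, a' = (-5/6) + ((1/6)*sqrt(7))*i. At the order-2 pole a set g(φ) = (φ - a)^2*f(φ) = [24*φ**2/29 - 3*φ/7 - 9/13] / (φ - a')^2.
Order-2 pole: residue = g'(a); g'((-5/6) - ((1/6)*sqrt(7))*i) = ((57069/129311)*sqrt(7))*i, so the residue is ((57069/129311)*sqrt(7))*i.
The factor φ**2 + 5*φ/3 + 8/9 splits as (φ - a)(φ - a') with a = (-5/6) + ((1/6)*sqrt(7))*i, a' = (-5/6) - ((1/6)*sqrt(7))*i. At the order-2 pole a set g(φ) = (φ - a)^2*f(φ) = [24*φ**2/29 - 3*φ/7 - 9/13] / (φ - a')^2.
Order-2 pole: residue = g'(a); g'((-5/6) + ((1/6)*sqrt(7))*i) = -((57069/129311)*sqrt(7))*i, so the residue is -((57069/129311)*sqrt(7))*i.
List the singular points by increasing real part (a conjugate pair: the negative imaginary part first).


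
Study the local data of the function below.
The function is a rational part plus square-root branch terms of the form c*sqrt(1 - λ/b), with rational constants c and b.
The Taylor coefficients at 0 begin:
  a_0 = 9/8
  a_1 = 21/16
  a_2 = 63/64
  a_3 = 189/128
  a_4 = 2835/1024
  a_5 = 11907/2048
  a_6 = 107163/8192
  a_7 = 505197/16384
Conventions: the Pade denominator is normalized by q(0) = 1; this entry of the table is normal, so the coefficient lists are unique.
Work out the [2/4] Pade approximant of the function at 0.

The Pade approximant has numerator coefficients [9/8, -13251/7472, -47565/29888]; denominator coefficients [1, -1281/467, 1701/1868, 189/7472, 18711/59776].

Taylor coefficients needed (read off): a_0 = 9/8, a_1 = 21/16, a_2 = 63/64, a_3 = 189/128, a_4 = 2835/1024, a_5 = 11907/2048, a_6 = 107163/8192.
Write the denominator as Q(λ) = 1 + q1*λ + q2*λ^2 + q3*λ^3 + q4*λ^4. Requiring Q*f - P = O(λ^7) with deg P <= 2 kills the coefficients of λ^3..λ^6 in Q*f:
  λ^3: a_3 + q1*a_2 + q2*a_1 + q3*a_0 = 0, i.e. 189/128 + (63/64)*q1 + (21/16)*q2 + (9/8)*q3 = 0.
  λ^4: a_4 + q1*a_3 + q2*a_2 + q3*a_1 + q4*a_0 = 0, i.e. 2835/1024 + (189/128)*q1 + (63/64)*q2 + (21/16)*q3 + (9/8)*q4 = 0.
  λ^5: a_5 + q1*a_4 + q2*a_3 + q3*a_2 + q4*a_1 = 0, i.e. 11907/2048 + (2835/1024)*q1 + (189/128)*q2 + (63/64)*q3 + (21/16)*q4 = 0.
  λ^6: a_6 + q1*a_5 + q2*a_4 + q3*a_3 + q4*a_2 = 0, i.e. 107163/8192 + (11907/2048)*q1 + (2835/1024)*q2 + (189/128)*q3 + (63/64)*q4 = 0.
Solving this linear system: q1 = -1281/467, q2 = 1701/1868, q3 = 189/7472, q4 = 18711/59776.
The numerator is Q*f truncated at degree 2: P0 = a_0 = 9/8; P1 = a_1 + q1*a_0 = -13251/7472; P2 = a_2 + q1*a_1 + q2*a_0 = -47565/29888.


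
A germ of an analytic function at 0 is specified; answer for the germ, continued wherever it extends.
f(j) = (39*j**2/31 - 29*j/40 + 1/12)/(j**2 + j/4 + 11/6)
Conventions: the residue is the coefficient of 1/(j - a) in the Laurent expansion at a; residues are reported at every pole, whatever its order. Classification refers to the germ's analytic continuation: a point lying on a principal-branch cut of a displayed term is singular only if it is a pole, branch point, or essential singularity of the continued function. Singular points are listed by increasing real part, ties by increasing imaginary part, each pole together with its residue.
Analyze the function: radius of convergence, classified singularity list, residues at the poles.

Radius of convergence at 0: (1/6)*sqrt(66).
At (-1/8) - ((1/24)*sqrt(1047))*i: a pole of order 1; residue (-1289/2480) - ((62293/2596560)*sqrt(1047))*i.
At (-1/8) + ((1/24)*sqrt(1047))*i: a pole of order 1; residue (-1289/2480) + ((62293/2596560)*sqrt(1047))*i.

Denominator factor (j**2 + j/4 + 11/6): discriminant -349/48, complex-conjugate roots (-1/8) + ((1/24)*sqrt(1047))*i and (-1/8) - ((1/24)*sqrt(1047))*i; poles of order 1, moduli (1/6)*sqrt(66) and (1/6)*sqrt(66).
The radius of convergence is the smallest modulus among the singular points: (1/6)*sqrt(66).
The factor j**2 + j/4 + 11/6 splits as (j - a)(j - a') with a = (-1/8) - ((1/24)*sqrt(1047))*i, a' = (-1/8) + ((1/24)*sqrt(1047))*i. At the order-1 pole a set g(j) = (j - a)*f(j) = [39*j**2/31 - 29*j/40 + 1/12] / (j - a').
Simple pole: residue = g(a) at a = (-1/8) - ((1/24)*sqrt(1047))*i, which is (-1289/2480) - ((62293/2596560)*sqrt(1047))*i.
The factor j**2 + j/4 + 11/6 splits as (j - a)(j - a') with a = (-1/8) + ((1/24)*sqrt(1047))*i, a' = (-1/8) - ((1/24)*sqrt(1047))*i. At the order-1 pole a set g(j) = (j - a)*f(j) = [39*j**2/31 - 29*j/40 + 1/12] / (j - a').
Simple pole: residue = g(a) at a = (-1/8) + ((1/24)*sqrt(1047))*i, which is (-1289/2480) + ((62293/2596560)*sqrt(1047))*i.
List the singular points by increasing real part (a conjugate pair: the negative imaginary part first).


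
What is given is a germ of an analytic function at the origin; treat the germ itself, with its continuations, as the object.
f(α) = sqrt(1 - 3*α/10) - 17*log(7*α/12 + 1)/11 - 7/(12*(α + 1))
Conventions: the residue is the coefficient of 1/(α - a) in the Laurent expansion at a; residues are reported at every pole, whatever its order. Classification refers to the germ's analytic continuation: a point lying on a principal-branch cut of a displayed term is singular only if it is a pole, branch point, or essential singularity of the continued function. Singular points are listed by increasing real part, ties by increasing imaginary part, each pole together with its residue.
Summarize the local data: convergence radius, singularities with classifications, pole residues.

Radius of convergence at 0: 1.
At -12/7: a logarithmic branch point.
At -1: a pole of order 1; residue -7/12.
At 10/3: an algebraic (square-root) branch point.

Denominator factor (α + 1): pole of order 1 at -1, modulus 1.
Branch term (-17/11)*log(1 - α/(-12/7)): its argument vanishes at α = -12/7, a logarithmic branch point, modulus 12/7.
Branch term (1)*sqrt(1 - α/(10/3)): its argument vanishes at α = 10/3, a square-root branch point, modulus 10/3.
The radius of convergence is the smallest modulus among the singular points: 1.
The branch terms are analytic at -1 and contribute nothing to the residue; only the rational part matters.
At the order-1 pole -1 set g(α) = (α - (-1))*(rational part) = -7/12.
Simple pole: residue = g(a) at a = -1, which is -7/12.
List the singular points by increasing real part (a conjugate pair: the negative imaginary part first).


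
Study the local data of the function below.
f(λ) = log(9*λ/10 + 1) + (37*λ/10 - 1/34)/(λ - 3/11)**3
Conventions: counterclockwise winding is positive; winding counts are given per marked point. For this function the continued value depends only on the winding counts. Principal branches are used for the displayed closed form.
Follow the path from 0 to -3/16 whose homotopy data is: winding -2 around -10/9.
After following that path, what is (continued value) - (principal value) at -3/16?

The rational part is single-valued and drops out of the difference; each branch term changes only by its own monodromy.
(1)*log(1 - λ/(-10/9)): each positive loop around -10/9 adds 2*pi*i to the log, so winding -2 contributes (1)*(-2)*2*pi*i = -(4)*pi*i.
Summing the contributions at λ = -3/16 gives -(4)*pi*i.

Continued minus principal equals -(4)*pi*i.


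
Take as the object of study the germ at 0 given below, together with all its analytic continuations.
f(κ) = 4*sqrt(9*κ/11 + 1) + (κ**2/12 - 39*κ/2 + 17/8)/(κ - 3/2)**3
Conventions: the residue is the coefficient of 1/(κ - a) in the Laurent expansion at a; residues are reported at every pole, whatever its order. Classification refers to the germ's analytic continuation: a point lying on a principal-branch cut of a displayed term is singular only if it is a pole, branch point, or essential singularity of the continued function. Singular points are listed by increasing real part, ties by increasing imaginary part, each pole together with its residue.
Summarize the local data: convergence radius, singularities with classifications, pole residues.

Denominator factor (κ - 3/2)^3: pole of order 3 at 3/2, modulus 3/2.
Branch term (4)*sqrt(1 - κ/(-11/9)): its argument vanishes at κ = -11/9, a square-root branch point, modulus 11/9.
The radius of convergence is the smallest modulus among the singular points: 11/9.
The branch term is analytic at 3/2 and contributes nothing to the residue; only the rational part matters.
At the order-3 pole 3/2 set g(κ) = (κ - (3/2))^3*(rational part) = κ**2/12 - 39*κ/2 + 17/8.
Order-3 pole: residue = g''(a)/2; g''(3/2) = 1/6, so the residue is 1/12.
List the singular points by increasing real part (a conjugate pair: the negative imaginary part first).

Radius of convergence at 0: 11/9.
At -11/9: an algebraic (square-root) branch point.
At 3/2: a pole of order 3; residue 1/12.


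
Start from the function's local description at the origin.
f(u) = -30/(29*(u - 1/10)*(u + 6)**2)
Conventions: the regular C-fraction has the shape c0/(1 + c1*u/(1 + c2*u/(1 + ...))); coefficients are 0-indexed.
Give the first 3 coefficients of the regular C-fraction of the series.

The regular C-fraction coefficients are [25/87, -29/3, -119/348].

Taylor coefficients (expand at 0): a_0 = 25/87, a_1 = 25/9, a_2 = 3225/116.
c0 = a_0 = 25/87. Peel one level at a time: if S = 1 + c*u/S' with S'(0) = 1, then c is the u-coefficient of S and S' = c*u/(S - 1).
S_1 = c0/f = 1 + (-29/3)*u + (-119/36)*u^2 + ...; c1 = -29/3.
S_2 = c1*u/(S_1 - 1) = 1 + (-119/348)*u + ...; c2 = -119/348.


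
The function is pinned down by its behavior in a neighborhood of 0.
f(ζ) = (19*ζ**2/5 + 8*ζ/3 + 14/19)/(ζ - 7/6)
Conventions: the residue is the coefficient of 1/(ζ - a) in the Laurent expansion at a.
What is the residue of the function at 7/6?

At the order-1 pole 7/6 set g(ζ) = (ζ - (7/6))*f(ζ) = 19*ζ**2/5 + 8*ζ/3 + 14/19.
Simple pole: residue = g(a) at a = 7/6, which is 10283/1140.

The residue is 10283/1140.


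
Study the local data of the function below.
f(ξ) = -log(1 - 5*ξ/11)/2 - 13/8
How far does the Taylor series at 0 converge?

Branch term (-1/2)*log(1 - ξ/(11/5)): its argument vanishes at ξ = 11/5, a logarithmic branch point, modulus 11/5.
The radius of convergence is the smallest modulus among the singular points: 11/5.

The radius of convergence is 11/5.


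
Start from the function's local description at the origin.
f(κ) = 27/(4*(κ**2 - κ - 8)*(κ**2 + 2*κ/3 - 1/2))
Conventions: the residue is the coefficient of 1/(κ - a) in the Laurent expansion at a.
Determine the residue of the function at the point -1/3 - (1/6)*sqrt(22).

The residue is 81/670 + (405/2948)*sqrt(22).

The factor κ**2 + 2*κ/3 - 1/2 splits as (κ - a)(κ - a') with a = -1/3 - (1/6)*sqrt(22), a' = -1/3 + (1/6)*sqrt(22). At the order-1 pole a set g(κ) = (κ - a)*f(κ) = [27/(4*(κ**2 - κ - 8))] / (κ - a').
Simple pole: residue = g(a) at a = -1/3 - (1/6)*sqrt(22), which is 81/670 + (405/2948)*sqrt(22).


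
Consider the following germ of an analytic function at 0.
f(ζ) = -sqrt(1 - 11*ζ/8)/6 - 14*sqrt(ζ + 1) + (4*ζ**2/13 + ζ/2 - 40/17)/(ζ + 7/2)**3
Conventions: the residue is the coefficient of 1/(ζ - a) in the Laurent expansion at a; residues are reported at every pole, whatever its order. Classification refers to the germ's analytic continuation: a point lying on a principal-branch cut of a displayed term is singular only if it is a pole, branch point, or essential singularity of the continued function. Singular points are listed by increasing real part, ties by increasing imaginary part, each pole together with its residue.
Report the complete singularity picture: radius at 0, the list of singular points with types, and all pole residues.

Denominator factor (ζ + 7/2)^3: pole of order 3 at -7/2, modulus 7/2.
Branch term (-14)*sqrt(1 - ζ/(-1)): its argument vanishes at ζ = -1, a square-root branch point, modulus 1.
Branch term (-1/6)*sqrt(1 - ζ/(8/11)): its argument vanishes at ζ = 8/11, a square-root branch point, modulus 8/11.
The radius of convergence is the smallest modulus among the singular points: 8/11.
The branch terms are analytic at -7/2 and contribute nothing to the residue; only the rational part matters.
At the order-3 pole -7/2 set g(ζ) = (ζ - (-7/2))^3*(rational part) = 4*ζ**2/13 + ζ/2 - 40/17.
Order-3 pole: residue = g''(a)/2; g''(-7/2) = 8/13, so the residue is 4/13.
List the singular points by increasing real part (a conjugate pair: the negative imaginary part first).

Radius of convergence at 0: 8/11.
At -7/2: a pole of order 3; residue 4/13.
At -1: an algebraic (square-root) branch point.
At 8/11: an algebraic (square-root) branch point.


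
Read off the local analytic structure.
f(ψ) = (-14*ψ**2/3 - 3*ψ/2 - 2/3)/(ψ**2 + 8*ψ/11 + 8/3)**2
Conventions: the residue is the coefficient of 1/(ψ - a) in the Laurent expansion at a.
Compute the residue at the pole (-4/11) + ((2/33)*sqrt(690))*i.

The factor ψ**2 + 8*ψ/11 + 8/3 splits as (ψ - a)(ψ - a') with a = (-4/11) + ((2/33)*sqrt(690))*i, a' = (-4/11) - ((2/33)*sqrt(690))*i. At the order-2 pole a set g(ψ) = (ψ - a)^2*f(ψ) = [-14*ψ**2/3 - 3*ψ/2 - 2/3] / (ψ - a')^2.
Order-2 pole: residue = g'(a); g'((-4/11) + ((2/33)*sqrt(690))*i) = ((37631/1269600)*sqrt(690))*i, so the residue is ((37631/1269600)*sqrt(690))*i.

The residue is ((37631/1269600)*sqrt(690))*i.


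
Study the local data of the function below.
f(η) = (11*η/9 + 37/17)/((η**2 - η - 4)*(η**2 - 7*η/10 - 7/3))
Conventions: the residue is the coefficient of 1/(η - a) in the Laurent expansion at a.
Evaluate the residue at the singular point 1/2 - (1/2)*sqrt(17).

The residue is 31765/133926 - (160915/2276742)*sqrt(17).

The factor η**2 - η - 4 splits as (η - a)(η - a') with a = 1/2 - (1/2)*sqrt(17), a' = 1/2 + (1/2)*sqrt(17). At the order-1 pole a set g(η) = (η - a)*f(η) = [(11*η/9 + 37/17)/(η**2 - 7*η/10 - 7/3)] / (η - a').
Simple pole: residue = g(a) at a = 1/2 - (1/2)*sqrt(17), which is 31765/133926 - (160915/2276742)*sqrt(17).


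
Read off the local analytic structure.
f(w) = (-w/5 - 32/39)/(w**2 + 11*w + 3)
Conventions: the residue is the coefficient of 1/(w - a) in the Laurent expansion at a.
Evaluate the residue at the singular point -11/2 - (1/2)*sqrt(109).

The factor w**2 + 11*w + 3 splits as (w - a)(w - a') with a = -11/2 - (1/2)*sqrt(109), a' = -11/2 + (1/2)*sqrt(109). At the order-1 pole a set g(w) = (w - a)*f(w) = [-w/5 - 32/39] / (w - a').
Simple pole: residue = g(a) at a = -11/2 - (1/2)*sqrt(109), which is -1/10 - (1/390)*sqrt(109).

The residue is -1/10 - (1/390)*sqrt(109).


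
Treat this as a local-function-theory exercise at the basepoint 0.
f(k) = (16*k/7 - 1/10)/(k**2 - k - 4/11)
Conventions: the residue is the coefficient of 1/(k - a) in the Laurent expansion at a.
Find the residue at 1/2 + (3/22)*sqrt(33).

The factor k**2 - k - 4/11 splits as (k - a)(k - a') with a = 1/2 + (3/22)*sqrt(33), a' = 1/2 - (3/22)*sqrt(33). At the order-1 pole a set g(k) = (k - a)*f(k) = [16*k/7 - 1/10] / (k - a').
Simple pole: residue = g(a) at a = 1/2 + (3/22)*sqrt(33), which is 8/7 + (73/630)*sqrt(33).

The residue is 8/7 + (73/630)*sqrt(33).


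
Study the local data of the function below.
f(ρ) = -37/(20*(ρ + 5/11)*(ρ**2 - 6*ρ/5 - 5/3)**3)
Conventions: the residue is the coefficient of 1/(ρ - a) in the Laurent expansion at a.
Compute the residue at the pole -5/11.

At the order-1 pole -5/11 set g(ρ) = (ρ - (-5/11))*f(ρ) = -37/(20*(ρ**2 - 6*ρ/5 - 5/3)**3).
Simple pole: residue = g(a) at a = -5/11, which is 1769789439/731887360.

The residue is 1769789439/731887360.


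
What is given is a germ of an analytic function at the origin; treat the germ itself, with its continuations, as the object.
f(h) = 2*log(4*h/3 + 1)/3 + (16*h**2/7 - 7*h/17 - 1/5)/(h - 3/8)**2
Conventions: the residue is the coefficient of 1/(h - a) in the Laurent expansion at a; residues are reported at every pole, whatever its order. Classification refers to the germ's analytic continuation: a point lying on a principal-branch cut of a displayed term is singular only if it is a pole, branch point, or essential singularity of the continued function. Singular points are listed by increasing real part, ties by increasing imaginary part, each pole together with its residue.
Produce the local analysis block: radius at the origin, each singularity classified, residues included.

Radius of convergence at 0: 3/8.
At -3/4: a logarithmic branch point.
At 3/8: a pole of order 2; residue 155/119.

Denominator factor (h - 3/8)^2: pole of order 2 at 3/8, modulus 3/8.
Branch term (2/3)*log(1 - h/(-3/4)): its argument vanishes at h = -3/4, a logarithmic branch point, modulus 3/4.
The radius of convergence is the smallest modulus among the singular points: 3/8.
The branch term is analytic at 3/8 and contributes nothing to the residue; only the rational part matters.
At the order-2 pole 3/8 set g(h) = (h - (3/8))^2*(rational part) = 16*h**2/7 - 7*h/17 - 1/5.
Order-2 pole: residue = g'(a); g'(3/8) = 155/119, so the residue is 155/119.
List the singular points by increasing real part (a conjugate pair: the negative imaginary part first).


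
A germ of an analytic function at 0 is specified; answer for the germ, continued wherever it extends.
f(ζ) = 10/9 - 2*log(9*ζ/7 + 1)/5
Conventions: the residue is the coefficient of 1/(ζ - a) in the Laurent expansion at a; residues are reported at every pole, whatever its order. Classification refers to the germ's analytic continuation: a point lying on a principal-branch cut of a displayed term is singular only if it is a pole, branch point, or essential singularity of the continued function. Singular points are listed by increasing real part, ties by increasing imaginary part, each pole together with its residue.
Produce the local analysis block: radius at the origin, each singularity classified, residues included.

Branch term (-2/5)*log(1 - ζ/(-7/9)): its argument vanishes at ζ = -7/9, a logarithmic branch point, modulus 7/9.
The radius of convergence is the smallest modulus among the singular points: 7/9.

Radius of convergence at 0: 7/9.
At -7/9: a logarithmic branch point.


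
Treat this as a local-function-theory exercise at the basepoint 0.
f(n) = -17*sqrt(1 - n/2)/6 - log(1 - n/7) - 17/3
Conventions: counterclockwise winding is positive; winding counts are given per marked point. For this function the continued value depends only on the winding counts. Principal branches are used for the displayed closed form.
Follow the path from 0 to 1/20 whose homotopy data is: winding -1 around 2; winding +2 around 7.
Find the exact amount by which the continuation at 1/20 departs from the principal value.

Continued minus principal equals ((17/60)*sqrt(390)) - ((4)*pi)*i.

The rational part is single-valued and drops out of the difference; each branch term changes only by its own monodromy.
(-17/6)*sqrt(1 - n/(2)): winding -1 is odd, the square root flips sign, contributing -2*(-17/6)*sqrt(1 - (1/20)/(2)) = -2*(-17/6)*sqrt(39/40) = (17/60)*sqrt(390).
(-1)*log(1 - n/(7)): each positive loop around 7 adds 2*pi*i to the log, so winding +2 contributes (-1)*(2)*2*pi*i = -(4)*pi*i.
Summing the contributions at n = 1/20 gives ((17/60)*sqrt(390)) - ((4)*pi)*i.


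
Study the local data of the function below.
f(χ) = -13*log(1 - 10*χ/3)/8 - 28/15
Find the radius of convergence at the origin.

Branch term (-13/8)*log(1 - χ/(3/10)): its argument vanishes at χ = 3/10, a logarithmic branch point, modulus 3/10.
The radius of convergence is the smallest modulus among the singular points: 3/10.

The radius of convergence is 3/10.


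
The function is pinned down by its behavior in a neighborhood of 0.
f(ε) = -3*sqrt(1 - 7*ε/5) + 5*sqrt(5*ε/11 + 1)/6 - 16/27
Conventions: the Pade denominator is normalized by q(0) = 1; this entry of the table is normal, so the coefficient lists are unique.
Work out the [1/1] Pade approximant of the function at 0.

The Pade approximant has numerator coefficients [-149/54, 56532131/17950680]; denominator coefficients [1, -103597/332420].

Taylor coefficients needed (expand at 0): a_0 = -149/54, a_1 = 1511/660, a_2 = 103597/145200.
Write the denominator as Q(ε) = 1 + q1*ε. Requiring Q*f - P = O(ε^3) with deg P <= 1 kills the coefficients of ε^2..ε^2 in Q*f:
  ε^2: a_2 + q1*a_1 = 0, i.e. 103597/145200 + (1511/660)*q1 = 0.
Solving this linear system: q1 = -103597/332420.
The numerator is Q*f truncated at degree 1: P0 = a_0 = -149/54; P1 = a_1 + q1*a_0 = 56532131/17950680.


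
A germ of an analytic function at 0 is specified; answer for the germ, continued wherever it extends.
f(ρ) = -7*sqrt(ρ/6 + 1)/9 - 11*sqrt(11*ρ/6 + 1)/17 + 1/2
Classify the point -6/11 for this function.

The term (-11/17)*sqrt(1 - ρ/(-6/11)) has argument 1 - -6/11/(-6/11) = 0 at -6/11: a square-root (algebraic, two-sheeted) branch point; the remaining terms are analytic or single-valued there.

The point is an algebraic (square-root) branch point.


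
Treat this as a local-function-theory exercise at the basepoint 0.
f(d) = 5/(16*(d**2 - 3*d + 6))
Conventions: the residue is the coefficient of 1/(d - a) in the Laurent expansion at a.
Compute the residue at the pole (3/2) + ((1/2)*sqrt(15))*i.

The residue is -((1/48)*sqrt(15))*i.

The factor d**2 - 3*d + 6 splits as (d - a)(d - a') with a = (3/2) + ((1/2)*sqrt(15))*i, a' = (3/2) - ((1/2)*sqrt(15))*i. At the order-1 pole a set g(d) = (d - a)*f(d) = [5/16] / (d - a').
Simple pole: residue = g(a) at a = (3/2) + ((1/2)*sqrt(15))*i, which is -((1/48)*sqrt(15))*i.


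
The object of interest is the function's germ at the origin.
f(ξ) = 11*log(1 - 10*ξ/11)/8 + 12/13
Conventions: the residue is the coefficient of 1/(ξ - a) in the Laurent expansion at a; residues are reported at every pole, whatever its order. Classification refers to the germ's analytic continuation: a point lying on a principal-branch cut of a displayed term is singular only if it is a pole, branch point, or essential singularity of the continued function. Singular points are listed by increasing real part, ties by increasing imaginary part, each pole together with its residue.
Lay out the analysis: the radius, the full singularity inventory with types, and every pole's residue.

Radius of convergence at 0: 11/10.
At 11/10: a logarithmic branch point.

Branch term (11/8)*log(1 - ξ/(11/10)): its argument vanishes at ξ = 11/10, a logarithmic branch point, modulus 11/10.
The radius of convergence is the smallest modulus among the singular points: 11/10.


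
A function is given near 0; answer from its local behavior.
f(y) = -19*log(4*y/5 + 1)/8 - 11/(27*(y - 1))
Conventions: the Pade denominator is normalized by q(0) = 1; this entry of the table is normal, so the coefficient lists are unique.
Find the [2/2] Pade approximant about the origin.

The Pade approximant has numerator coefficients [11/27, -700819/393066, 2188781/1091850]; denominator coefficients [1, -25939/36395, -101186/181975].

Taylor coefficients needed (expand at 0): a_0 = 11/27, a_1 = -403/270, a_2 = 788/675, a_3 = 7/3375, a_4 = 10979/16875.
Write the denominator as Q(y) = 1 + q1*y + q2*y^2. Requiring Q*f - P = O(y^5) with deg P <= 2 kills the coefficients of y^3..y^4 in Q*f:
  y^3: a_3 + q1*a_2 + q2*a_1 = 0, i.e. 7/3375 + (788/675)*q1 + (-403/270)*q2 = 0.
  y^4: a_4 + q1*a_3 + q2*a_2 = 0, i.e. 10979/16875 + (7/3375)*q1 + (788/675)*q2 = 0.
Solving this linear system: q1 = -25939/36395, q2 = -101186/181975.
The numerator is Q*f truncated at degree 2: P0 = a_0 = 11/27; P1 = a_1 + q1*a_0 = -700819/393066; P2 = a_2 + q1*a_1 + q2*a_0 = 2188781/1091850.


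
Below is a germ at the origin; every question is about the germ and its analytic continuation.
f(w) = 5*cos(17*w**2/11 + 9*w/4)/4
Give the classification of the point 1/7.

The point is a regular point.

There is no denominator, hence no pole anywhere.
The factor cos(17*w**2/11 + 9*w/4) is entire.
So the germ continues analytically to 1/7.


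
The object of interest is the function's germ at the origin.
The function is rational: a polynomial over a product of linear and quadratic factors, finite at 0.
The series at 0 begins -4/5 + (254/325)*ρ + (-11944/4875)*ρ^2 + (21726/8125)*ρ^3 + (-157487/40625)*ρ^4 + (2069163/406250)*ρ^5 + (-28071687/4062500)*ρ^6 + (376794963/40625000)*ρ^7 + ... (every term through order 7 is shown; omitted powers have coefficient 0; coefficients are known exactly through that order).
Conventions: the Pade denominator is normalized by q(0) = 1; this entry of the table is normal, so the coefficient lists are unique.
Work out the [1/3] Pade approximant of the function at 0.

The Pade approximant has numerator coefficients [-4/5, -131876482/87857445]; denominator coefficients [1, 19282736/6758265, -371974/1351653, -45938789/8109918].

Taylor coefficients needed (read off): a_0 = -4/5, a_1 = 254/325, a_2 = -11944/4875, a_3 = 21726/8125, a_4 = -157487/40625.
Write the denominator as Q(ρ) = 1 + q1*ρ + q2*ρ^2 + q3*ρ^3. Requiring Q*f - P = O(ρ^5) with deg P <= 1 kills the coefficients of ρ^2..ρ^4 in Q*f:
  ρ^2: a_2 + q1*a_1 + q2*a_0 = 0, i.e. -11944/4875 + (254/325)*q1 + (-4/5)*q2 = 0.
  ρ^3: a_3 + q1*a_2 + q2*a_1 + q3*a_0 = 0, i.e. 21726/8125 + (-11944/4875)*q1 + (254/325)*q2 + (-4/5)*q3 = 0.
  ρ^4: a_4 + q1*a_3 + q2*a_2 + q3*a_1 = 0, i.e. -157487/40625 + (21726/8125)*q1 + (-11944/4875)*q2 + (254/325)*q3 = 0.
Solving this linear system: q1 = 19282736/6758265, q2 = -371974/1351653, q3 = -45938789/8109918.
The numerator is Q*f truncated at degree 1: P0 = a_0 = -4/5; P1 = a_1 + q1*a_0 = -131876482/87857445.


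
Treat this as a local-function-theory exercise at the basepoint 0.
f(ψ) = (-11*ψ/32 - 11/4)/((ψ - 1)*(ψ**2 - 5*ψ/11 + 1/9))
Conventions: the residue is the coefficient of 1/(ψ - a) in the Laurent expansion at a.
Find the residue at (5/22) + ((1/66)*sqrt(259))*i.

The residue is (9801/4160) - ((452661/1077440)*sqrt(259))*i.

The factor ψ**2 - 5*ψ/11 + 1/9 splits as (ψ - a)(ψ - a') with a = (5/22) + ((1/66)*sqrt(259))*i, a' = (5/22) - ((1/66)*sqrt(259))*i. At the order-1 pole a set g(ψ) = (ψ - a)*f(ψ) = [(-11*ψ/32 - 11/4)/(ψ - 1)] / (ψ - a').
Simple pole: residue = g(a) at a = (5/22) + ((1/66)*sqrt(259))*i, which is (9801/4160) - ((452661/1077440)*sqrt(259))*i.


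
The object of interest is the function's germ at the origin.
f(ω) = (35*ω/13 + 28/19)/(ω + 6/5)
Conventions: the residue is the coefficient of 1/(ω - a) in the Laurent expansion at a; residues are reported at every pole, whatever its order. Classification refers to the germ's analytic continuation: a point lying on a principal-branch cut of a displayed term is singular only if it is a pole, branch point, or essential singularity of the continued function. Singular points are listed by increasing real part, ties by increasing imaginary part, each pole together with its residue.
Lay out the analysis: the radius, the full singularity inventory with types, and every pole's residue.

Denominator factor (ω + 6/5): pole of order 1 at -6/5, modulus 6/5.
The radius of convergence is the smallest modulus among the singular points: 6/5.
At the order-1 pole -6/5 set g(ω) = (ω - (-6/5))*f(ω) = 35*ω/13 + 28/19.
Simple pole: residue = g(a) at a = -6/5, which is -434/247.

Radius of convergence at 0: 6/5.
At -6/5: a pole of order 1; residue -434/247.
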